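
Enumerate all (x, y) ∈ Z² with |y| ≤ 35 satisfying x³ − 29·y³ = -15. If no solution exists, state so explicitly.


The equation is x³ - 29y³ = -15. For fixed y, x³ = 29·y³ − 15, so a solution requires the RHS to be a perfect cube.
Strategy: iterate y from -35 to 35, compute RHS = 29·y³ − 15, and check whether it is a (positive or negative) perfect cube.
Check small values of y:
  y = 0: RHS = -15 is not a perfect cube.
  y = 1: RHS = 14 is not a perfect cube.
  y = -1: RHS = -44 is not a perfect cube.
  y = 2: RHS = 217 is not a perfect cube.
  y = -2: RHS = -247 is not a perfect cube.
  y = 3: RHS = 768 is not a perfect cube.
  y = -3: RHS = -798 is not a perfect cube.
Continuing the search up to |y| = 35 finds no solutions either.
No (x, y) in the scanned range satisfies the equation.

No integer solutions with |y| ≤ 35.


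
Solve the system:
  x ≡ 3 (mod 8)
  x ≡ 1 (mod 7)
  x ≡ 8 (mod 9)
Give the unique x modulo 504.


Moduli 8, 7, 9 are pairwise coprime; by CRT there is a unique solution modulo M = 8 · 7 · 9 = 504.
Solve pairwise, accumulating the modulus:
  Start with x ≡ 3 (mod 8).
  Combine with x ≡ 1 (mod 7): since gcd(8, 7) = 1, we get a unique residue mod 56.
    Write x = 3 + 8·t and substitute into x ≡ 1 (mod 7): 8·t ≡ 1 − 3 = -2 (mod 7).
    Reduce coefficients mod 7: 1·t ≡ 5 (mod 7).
    So t ≡ 5 (mod 7).
    Then x = 3 + 8·5 = 43, valid modulo lcm(8, 7) = 56: x ≡ 43 (mod 56).
  Combine with x ≡ 8 (mod 9): since gcd(56, 9) = 1, we get a unique residue mod 504.
    Write x = 43 + 56·t and substitute into x ≡ 8 (mod 9): 56·t ≡ 8 − 43 = -35 (mod 9).
    Reduce coefficients mod 9: 2·t ≡ 1 (mod 9).
    The inverse of 2 mod 9 is 5 (since 2·5 = 10 = 1·9 + 1), so t ≡ 5·1 = 5 ≡ 5 (mod 9).
    Then x = 43 + 56·5 = 323, valid modulo lcm(56, 9) = 504: x ≡ 323 (mod 504).
Verify: 323 mod 8 = 3 ✓, 323 mod 7 = 1 ✓, 323 mod 9 = 8 ✓.

x ≡ 323 (mod 504).


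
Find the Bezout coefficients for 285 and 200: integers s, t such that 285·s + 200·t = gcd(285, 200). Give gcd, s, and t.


Euclidean algorithm on (285, 200) — divide until remainder is 0:
  285 = 1 · 200 + 85
  200 = 2 · 85 + 30
  85 = 2 · 30 + 25
  30 = 1 · 25 + 5
  25 = 5 · 5 + 0
gcd(285, 200) = 5.
Track Bezout coefficients alongside the remainders: start with r₀ = 285 = a·1 + b·0 (s = 1, t = 0) and r₁ = 200 = a·0 + b·1 (s = 0, t = 1); each new remainder r_{k+1} = r_{k-1} − q_k·r_k inherits s_{k+1} = s_{k-1} − q_k·s_k, t_{k+1} = t_{k-1} − q_k·t_k, so r_k = a·s_k + b·t_k at every step:
  q = 1: r = 85, s = 1 − 1·0 = 1, t = 0 − 1·1 = -1  (check: 285·1 + 200·(-1) = 85)
  q = 2: r = 30, s = 0 − 2·1 = -2, t = 1 − 2·(-1) = 3  (check: 285·(-2) + 200·3 = 30)
  q = 2: r = 25, s = 1 − 2·(-2) = 5, t = -1 − 2·3 = -7  (check: 285·5 + 200·(-7) = 25)
  q = 1: r = 5, s = -2 − 1·5 = -7, t = 3 − 1·(-7) = 10  (check: 285·(-7) + 200·10 = 5)
The row with r = 5 (the gcd) gives the Bezout coefficients s = -7, t = 10.
Result: 285 · (-7) + 200 · (10) = 5.

gcd(285, 200) = 5; s = -7, t = 10 (check: 285·(-7) + 200·10 = 5).


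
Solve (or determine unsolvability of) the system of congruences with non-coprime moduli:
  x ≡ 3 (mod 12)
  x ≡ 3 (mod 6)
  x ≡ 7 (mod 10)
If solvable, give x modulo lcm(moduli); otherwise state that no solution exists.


Moduli 12, 6, 10 are not pairwise coprime, so CRT works modulo lcm(m_i) when all pairwise compatibility conditions hold.
Pairwise compatibility: gcd(m_i, m_j) must divide a_i - a_j for every pair.
Merge one congruence at a time:
  Start: x ≡ 3 (mod 12).
  Combine with x ≡ 3 (mod 6): gcd(12, 6) = 6; 3 - 3 = 0, which IS divisible by 6, so compatible.
    Write x = 3 + 12·t and substitute into x ≡ 3 (mod 6): 12·t ≡ 3 − 3 = 0 (mod 6).
    Divide the congruence (and modulus) by g = 6: 2·t ≡ 0 (mod 1).
    Modulo 1 every t works; take t = 0.
    Then x = 3 + 12·0 = 3, valid modulo lcm(12, 6) = 12: x ≡ 3 (mod 12).
  Combine with x ≡ 7 (mod 10): gcd(12, 10) = 2; 7 - 3 = 4, which IS divisible by 2, so compatible.
    Write x = 3 + 12·t and substitute into x ≡ 7 (mod 10): 12·t ≡ 7 − 3 = 4 (mod 10).
    Divide the congruence (and modulus) by g = 2: 6·t ≡ 2 (mod 5).
    Reduce coefficients mod 5: 1·t ≡ 2 (mod 5).
    So t ≡ 2 (mod 5).
    Then x = 3 + 12·2 = 27, valid modulo lcm(12, 10) = 60: x ≡ 27 (mod 60).
Verify: 27 mod 12 = 3, 27 mod 6 = 3, 27 mod 10 = 7.

x ≡ 27 (mod 60).


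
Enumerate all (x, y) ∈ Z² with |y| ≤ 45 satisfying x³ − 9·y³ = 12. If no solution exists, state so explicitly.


The equation is x³ - 9y³ = 12. For fixed y, x³ = 9·y³ + 12, so a solution requires the RHS to be a perfect cube.
Strategy: iterate y from -45 to 45, compute RHS = 9·y³ + 12, and check whether it is a (positive or negative) perfect cube.
Check small values of y:
  y = 0: RHS = 12 is not a perfect cube.
  y = 1: RHS = 21 is not a perfect cube.
  y = -1: RHS = 3 is not a perfect cube.
  y = 2: RHS = 84 is not a perfect cube.
  y = -2: RHS = -60 is not a perfect cube.
  y = 3: RHS = 255 is not a perfect cube.
  y = -3: RHS = -231 is not a perfect cube.
Continuing the search up to |y| = 45 finds no solutions either.
No (x, y) in the scanned range satisfies the equation.

No integer solutions with |y| ≤ 45.


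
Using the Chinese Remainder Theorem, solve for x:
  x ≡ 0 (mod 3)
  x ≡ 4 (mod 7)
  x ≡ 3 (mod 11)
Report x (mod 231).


Moduli 3, 7, 11 are pairwise coprime; by CRT there is a unique solution modulo M = 3 · 7 · 11 = 231.
Solve pairwise, accumulating the modulus:
  Start with x ≡ 0 (mod 3).
  Combine with x ≡ 4 (mod 7): since gcd(3, 7) = 1, we get a unique residue mod 21.
    Write x = 0 + 3·t and substitute into x ≡ 4 (mod 7): 3·t ≡ 4 − 0 = 4 (mod 7).
    The inverse of 3 mod 7 is 5 (since 3·5 = 15 = 2·7 + 1), so t ≡ 5·4 = 20 ≡ 6 (mod 7).
    Then x = 0 + 3·6 = 18, valid modulo lcm(3, 7) = 21: x ≡ 18 (mod 21).
  Combine with x ≡ 3 (mod 11): since gcd(21, 11) = 1, we get a unique residue mod 231.
    Write x = 18 + 21·t and substitute into x ≡ 3 (mod 11): 21·t ≡ 3 − 18 = -15 (mod 11).
    Reduce coefficients mod 11: 10·t ≡ 7 (mod 11).
    The inverse of 10 mod 11 is 10 (since 10·10 = 100 = 9·11 + 1), so t ≡ 10·7 = 70 ≡ 4 (mod 11).
    Then x = 18 + 21·4 = 102, valid modulo lcm(21, 11) = 231: x ≡ 102 (mod 231).
Verify: 102 mod 3 = 0 ✓, 102 mod 7 = 4 ✓, 102 mod 11 = 3 ✓.

x ≡ 102 (mod 231).


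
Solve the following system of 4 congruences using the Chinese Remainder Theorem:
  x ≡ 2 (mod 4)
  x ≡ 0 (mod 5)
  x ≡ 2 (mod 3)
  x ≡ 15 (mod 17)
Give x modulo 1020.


Product of moduli M = 4 · 5 · 3 · 17 = 1020.
Merge one congruence at a time:
  Start: x ≡ 2 (mod 4).
  Combine with x ≡ 0 (mod 5); new modulus lcm = 20.
    Write x = 2 + 4·t and substitute into x ≡ 0 (mod 5): 4·t ≡ 0 − 2 = -2 (mod 5).
    Reduce coefficients mod 5: 4·t ≡ 3 (mod 5).
    The inverse of 4 mod 5 is 4 (since 4·4 = 16 = 3·5 + 1), so t ≡ 4·3 = 12 ≡ 2 (mod 5).
    Then x = 2 + 4·2 = 10, valid modulo lcm(4, 5) = 20: x ≡ 10 (mod 20).
  Combine with x ≡ 2 (mod 3); new modulus lcm = 60.
    Write x = 10 + 20·t and substitute into x ≡ 2 (mod 3): 20·t ≡ 2 − 10 = -8 (mod 3).
    Reduce coefficients mod 3: 2·t ≡ 1 (mod 3).
    The inverse of 2 mod 3 is 2 (since 2·2 = 4 = 1·3 + 1), so t ≡ 2·1 = 2 ≡ 2 (mod 3).
    Then x = 10 + 20·2 = 50, valid modulo lcm(20, 3) = 60: x ≡ 50 (mod 60).
  Combine with x ≡ 15 (mod 17); new modulus lcm = 1020.
    Write x = 50 + 60·t and substitute into x ≡ 15 (mod 17): 60·t ≡ 15 − 50 = -35 (mod 17).
    Reduce coefficients mod 17: 9·t ≡ 16 (mod 17).
    The inverse of 9 mod 17 is 2 (since 9·2 = 18 = 1·17 + 1), so t ≡ 2·16 = 32 ≡ 15 (mod 17).
    Then x = 50 + 60·15 = 950, valid modulo lcm(60, 17) = 1020: x ≡ 950 (mod 1020).
Verify against each original: 950 mod 4 = 2, 950 mod 5 = 0, 950 mod 3 = 2, 950 mod 17 = 15.

x ≡ 950 (mod 1020).


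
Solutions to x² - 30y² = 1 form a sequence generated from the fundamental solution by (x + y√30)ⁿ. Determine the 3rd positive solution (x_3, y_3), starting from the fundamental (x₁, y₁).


Step 1: Find the fundamental solution (x₁, y₁) of x² - 30y² = 1.
  Expand √30 as a continued fraction. a₀ = ⌊√30⌋ = 5; iterate m_{k+1} = d_k·a_k − m_k, d_{k+1} = (30 − m_{k+1}²)/d_k, a_{k+1} = ⌊(a₀ + m_{k+1})/d_{k+1}⌋ (starting m₀ = 0, d₀ = 1), with convergents p_k = a_k·p_{k-1} + p_{k-2}, q_k = a_k·q_{k-1} + q_{k-2} (p₋₁ = 1, q₋₁ = 0):
  k = 0: a₀ = 5; p₀/q₀ = 5/1; p₀² − 30·q₀² = 25 − 30 = -5.
  k = 1: m = 5, d = 5, a = ⌊(5 + 5)/5⌋ = 2; p/q = (2·5 + 1)/(2·1 + 0) = 11/2; p² − 30·q² = 121 − 120 = 1.
  The first convergent with p² − 30·q² = 1 gives the fundamental solution (x₁, y₁) = (11, 2).
Step 2: Apply the recurrence (x_{n+1}, y_{n+1}) = (x₁x_n + 30y₁y_n, x₁y_n + y₁x_n) repeatedly.
  From (x_1, y_1) = (11, 2): x_2 = 11·11 + 30·2·2 = 241; y_2 = 11·2 + 2·11 = 44.
  From (x_2, y_2) = (241, 44): x_3 = 11·241 + 30·2·44 = 5291; y_3 = 11·44 + 2·241 = 966.
Step 3: Verify x_3² - 30·y_3² = 27994681 - 27994680 = 1 (should be 1). ✓

(x_1, y_1) = (11, 2); (x_3, y_3) = (5291, 966).


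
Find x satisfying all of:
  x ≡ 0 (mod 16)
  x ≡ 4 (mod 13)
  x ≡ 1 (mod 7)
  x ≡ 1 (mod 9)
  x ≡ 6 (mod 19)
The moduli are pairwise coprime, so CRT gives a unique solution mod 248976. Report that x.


Product of moduli M = 16 · 13 · 7 · 9 · 19 = 248976.
Merge one congruence at a time:
  Start: x ≡ 0 (mod 16).
  Combine with x ≡ 4 (mod 13); new modulus lcm = 208.
    Write x = 0 + 16·t and substitute into x ≡ 4 (mod 13): 16·t ≡ 4 − 0 = 4 (mod 13).
    Reduce coefficients mod 13: 3·t ≡ 4 (mod 13).
    The inverse of 3 mod 13 is 9 (since 3·9 = 27 = 2·13 + 1), so t ≡ 9·4 = 36 ≡ 10 (mod 13).
    Then x = 0 + 16·10 = 160, valid modulo lcm(16, 13) = 208: x ≡ 160 (mod 208).
  Combine with x ≡ 1 (mod 7); new modulus lcm = 1456.
    Write x = 160 + 208·t and substitute into x ≡ 1 (mod 7): 208·t ≡ 1 − 160 = -159 (mod 7).
    Reduce coefficients mod 7: 5·t ≡ 2 (mod 7).
    The inverse of 5 mod 7 is 3 (since 5·3 = 15 = 2·7 + 1), so t ≡ 3·2 = 6 ≡ 6 (mod 7).
    Then x = 160 + 208·6 = 1408, valid modulo lcm(208, 7) = 1456: x ≡ 1408 (mod 1456).
  Combine with x ≡ 1 (mod 9); new modulus lcm = 13104.
    Write x = 1408 + 1456·t and substitute into x ≡ 1 (mod 9): 1456·t ≡ 1 − 1408 = -1407 (mod 9).
    Reduce coefficients mod 9: 7·t ≡ 6 (mod 9).
    The inverse of 7 mod 9 is 4 (since 7·4 = 28 = 3·9 + 1), so t ≡ 4·6 = 24 ≡ 6 (mod 9).
    Then x = 1408 + 1456·6 = 10144, valid modulo lcm(1456, 9) = 13104: x ≡ 10144 (mod 13104).
  Combine with x ≡ 6 (mod 19); new modulus lcm = 248976.
    Write x = 10144 + 13104·t and substitute into x ≡ 6 (mod 19): 13104·t ≡ 6 − 10144 = -10138 (mod 19).
    Reduce coefficients mod 19: 13·t ≡ 8 (mod 19).
    The inverse of 13 mod 19 is 3 (since 13·3 = 39 = 2·19 + 1), so t ≡ 3·8 = 24 ≡ 5 (mod 19).
    Then x = 10144 + 13104·5 = 75664, valid modulo lcm(13104, 19) = 248976: x ≡ 75664 (mod 248976).
Verify against each original: 75664 mod 16 = 0, 75664 mod 13 = 4, 75664 mod 7 = 1, 75664 mod 9 = 1, 75664 mod 19 = 6.

x ≡ 75664 (mod 248976).


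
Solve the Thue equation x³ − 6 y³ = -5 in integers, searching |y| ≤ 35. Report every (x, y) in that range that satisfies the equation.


The equation is x³ - 6y³ = -5. For fixed y, x³ = 6·y³ − 5, so a solution requires the RHS to be a perfect cube.
Strategy: iterate y from -35 to 35, compute RHS = 6·y³ − 5, and check whether it is a (positive or negative) perfect cube.
Check small values of y:
  y = 0: RHS = -5 is not a perfect cube.
  y = 1: RHS = 1 = (1)³ ⇒ x = 1 works.
  y = -1: RHS = -11 is not a perfect cube.
  y = 2: RHS = 43 is not a perfect cube.
  y = -2: RHS = -53 is not a perfect cube.
  y = 3: RHS = 157 is not a perfect cube.
  y = -3: RHS = -167 is not a perfect cube.
Continuing the search up to |y| = 35 finds no further solutions beyond those listed.
Collected solutions: (1, 1).

Solutions (with |y| ≤ 35): (1, 1).


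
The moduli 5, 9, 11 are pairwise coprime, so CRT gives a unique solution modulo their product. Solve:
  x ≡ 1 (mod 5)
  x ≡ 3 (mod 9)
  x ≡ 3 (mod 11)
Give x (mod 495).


Moduli 5, 9, 11 are pairwise coprime; by CRT there is a unique solution modulo M = 5 · 9 · 11 = 495.
Solve pairwise, accumulating the modulus:
  Start with x ≡ 1 (mod 5).
  Combine with x ≡ 3 (mod 9): since gcd(5, 9) = 1, we get a unique residue mod 45.
    Write x = 1 + 5·t and substitute into x ≡ 3 (mod 9): 5·t ≡ 3 − 1 = 2 (mod 9).
    The inverse of 5 mod 9 is 2 (since 5·2 = 10 = 1·9 + 1), so t ≡ 2·2 = 4 ≡ 4 (mod 9).
    Then x = 1 + 5·4 = 21, valid modulo lcm(5, 9) = 45: x ≡ 21 (mod 45).
  Combine with x ≡ 3 (mod 11): since gcd(45, 11) = 1, we get a unique residue mod 495.
    Write x = 21 + 45·t and substitute into x ≡ 3 (mod 11): 45·t ≡ 3 − 21 = -18 (mod 11).
    Reduce coefficients mod 11: 1·t ≡ 4 (mod 11).
    So t ≡ 4 (mod 11).
    Then x = 21 + 45·4 = 201, valid modulo lcm(45, 11) = 495: x ≡ 201 (mod 495).
Verify: 201 mod 5 = 1 ✓, 201 mod 9 = 3 ✓, 201 mod 11 = 3 ✓.

x ≡ 201 (mod 495).


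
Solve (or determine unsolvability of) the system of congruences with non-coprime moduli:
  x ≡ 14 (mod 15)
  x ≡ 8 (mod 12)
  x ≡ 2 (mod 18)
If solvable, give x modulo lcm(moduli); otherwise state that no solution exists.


Moduli 15, 12, 18 are not pairwise coprime, so CRT works modulo lcm(m_i) when all pairwise compatibility conditions hold.
Pairwise compatibility: gcd(m_i, m_j) must divide a_i - a_j for every pair.
Merge one congruence at a time:
  Start: x ≡ 14 (mod 15).
  Combine with x ≡ 8 (mod 12): gcd(15, 12) = 3; 8 - 14 = -6, which IS divisible by 3, so compatible.
    Write x = 14 + 15·t and substitute into x ≡ 8 (mod 12): 15·t ≡ 8 − 14 = -6 (mod 12).
    Divide the congruence (and modulus) by g = 3: 5·t ≡ -2 (mod 4).
    Reduce coefficients mod 4: 1·t ≡ 2 (mod 4).
    So t ≡ 2 (mod 4).
    Then x = 14 + 15·2 = 44, valid modulo lcm(15, 12) = 60: x ≡ 44 (mod 60).
  Combine with x ≡ 2 (mod 18): gcd(60, 18) = 6; 2 - 44 = -42, which IS divisible by 6, so compatible.
    Write x = 44 + 60·t and substitute into x ≡ 2 (mod 18): 60·t ≡ 2 − 44 = -42 (mod 18).
    Divide the congruence (and modulus) by g = 6: 10·t ≡ -7 (mod 3).
    Reduce coefficients mod 3: 1·t ≡ 2 (mod 3).
    So t ≡ 2 (mod 3).
    Then x = 44 + 60·2 = 164, valid modulo lcm(60, 18) = 180: x ≡ 164 (mod 180).
Verify: 164 mod 15 = 14, 164 mod 12 = 8, 164 mod 18 = 2.

x ≡ 164 (mod 180).


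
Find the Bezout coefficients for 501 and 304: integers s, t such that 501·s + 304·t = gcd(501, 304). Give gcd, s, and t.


Euclidean algorithm on (501, 304) — divide until remainder is 0:
  501 = 1 · 304 + 197
  304 = 1 · 197 + 107
  197 = 1 · 107 + 90
  107 = 1 · 90 + 17
  90 = 5 · 17 + 5
  17 = 3 · 5 + 2
  5 = 2 · 2 + 1
  2 = 2 · 1 + 0
gcd(501, 304) = 1.
Track Bezout coefficients alongside the remainders: start with r₀ = 501 = a·1 + b·0 (s = 1, t = 0) and r₁ = 304 = a·0 + b·1 (s = 0, t = 1); each new remainder r_{k+1} = r_{k-1} − q_k·r_k inherits s_{k+1} = s_{k-1} − q_k·s_k, t_{k+1} = t_{k-1} − q_k·t_k, so r_k = a·s_k + b·t_k at every step:
  q = 1: r = 197, s = 1 − 1·0 = 1, t = 0 − 1·1 = -1  (check: 501·1 + 304·(-1) = 197)
  q = 1: r = 107, s = 0 − 1·1 = -1, t = 1 − 1·(-1) = 2  (check: 501·(-1) + 304·2 = 107)
  q = 1: r = 90, s = 1 − 1·(-1) = 2, t = -1 − 1·2 = -3  (check: 501·2 + 304·(-3) = 90)
  q = 1: r = 17, s = -1 − 1·2 = -3, t = 2 − 1·(-3) = 5  (check: 501·(-3) + 304·5 = 17)
  q = 5: r = 5, s = 2 − 5·(-3) = 17, t = -3 − 5·5 = -28  (check: 501·17 + 304·(-28) = 5)
  q = 3: r = 2, s = -3 − 3·17 = -54, t = 5 − 3·(-28) = 89  (check: 501·(-54) + 304·89 = 2)
  q = 2: r = 1, s = 17 − 2·(-54) = 125, t = -28 − 2·89 = -206  (check: 501·125 + 304·(-206) = 1)
The row with r = 1 (the gcd) gives the Bezout coefficients s = 125, t = -206.
Result: 501 · (125) + 304 · (-206) = 1.

gcd(501, 304) = 1; s = 125, t = -206 (check: 501·125 + 304·(-206) = 1).


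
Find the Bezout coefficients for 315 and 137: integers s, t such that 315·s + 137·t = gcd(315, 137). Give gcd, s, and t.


Euclidean algorithm on (315, 137) — divide until remainder is 0:
  315 = 2 · 137 + 41
  137 = 3 · 41 + 14
  41 = 2 · 14 + 13
  14 = 1 · 13 + 1
  13 = 13 · 1 + 0
gcd(315, 137) = 1.
Track Bezout coefficients alongside the remainders: start with r₀ = 315 = a·1 + b·0 (s = 1, t = 0) and r₁ = 137 = a·0 + b·1 (s = 0, t = 1); each new remainder r_{k+1} = r_{k-1} − q_k·r_k inherits s_{k+1} = s_{k-1} − q_k·s_k, t_{k+1} = t_{k-1} − q_k·t_k, so r_k = a·s_k + b·t_k at every step:
  q = 2: r = 41, s = 1 − 2·0 = 1, t = 0 − 2·1 = -2  (check: 315·1 + 137·(-2) = 41)
  q = 3: r = 14, s = 0 − 3·1 = -3, t = 1 − 3·(-2) = 7  (check: 315·(-3) + 137·7 = 14)
  q = 2: r = 13, s = 1 − 2·(-3) = 7, t = -2 − 2·7 = -16  (check: 315·7 + 137·(-16) = 13)
  q = 1: r = 1, s = -3 − 1·7 = -10, t = 7 − 1·(-16) = 23  (check: 315·(-10) + 137·23 = 1)
The row with r = 1 (the gcd) gives the Bezout coefficients s = -10, t = 23.
Result: 315 · (-10) + 137 · (23) = 1.

gcd(315, 137) = 1; s = -10, t = 23 (check: 315·(-10) + 137·23 = 1).


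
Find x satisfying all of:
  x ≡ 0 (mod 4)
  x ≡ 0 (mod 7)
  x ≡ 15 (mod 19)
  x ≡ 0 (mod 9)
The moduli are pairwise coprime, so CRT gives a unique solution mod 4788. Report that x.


Product of moduli M = 4 · 7 · 19 · 9 = 4788.
Merge one congruence at a time:
  Start: x ≡ 0 (mod 4).
  Combine with x ≡ 0 (mod 7); new modulus lcm = 28.
    Write x = 0 + 4·t and substitute into x ≡ 0 (mod 7): 4·t ≡ 0 − 0 = 0 (mod 7).
    The inverse of 4 mod 7 is 2 (since 4·2 = 8 = 1·7 + 1), so t ≡ 2·0 = 0 ≡ 0 (mod 7).
    Then x = 0 + 4·0 = 0, valid modulo lcm(4, 7) = 28: x ≡ 0 (mod 28).
  Combine with x ≡ 15 (mod 19); new modulus lcm = 532.
    Write x = 0 + 28·t and substitute into x ≡ 15 (mod 19): 28·t ≡ 15 − 0 = 15 (mod 19).
    Reduce coefficients mod 19: 9·t ≡ 15 (mod 19).
    The inverse of 9 mod 19 is 17 (since 9·17 = 153 = 8·19 + 1), so t ≡ 17·15 = 255 ≡ 8 (mod 19).
    Then x = 0 + 28·8 = 224, valid modulo lcm(28, 19) = 532: x ≡ 224 (mod 532).
  Combine with x ≡ 0 (mod 9); new modulus lcm = 4788.
    Write x = 224 + 532·t and substitute into x ≡ 0 (mod 9): 532·t ≡ 0 − 224 = -224 (mod 9).
    Reduce coefficients mod 9: 1·t ≡ 1 (mod 9).
    So t ≡ 1 (mod 9).
    Then x = 224 + 532·1 = 756, valid modulo lcm(532, 9) = 4788: x ≡ 756 (mod 4788).
Verify against each original: 756 mod 4 = 0, 756 mod 7 = 0, 756 mod 19 = 15, 756 mod 9 = 0.

x ≡ 756 (mod 4788).


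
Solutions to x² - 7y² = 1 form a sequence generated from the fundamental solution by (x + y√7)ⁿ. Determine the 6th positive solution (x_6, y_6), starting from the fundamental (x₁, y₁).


Step 1: Find the fundamental solution (x₁, y₁) of x² - 7y² = 1.
  Expand √7 as a continued fraction. a₀ = ⌊√7⌋ = 2; iterate m_{k+1} = d_k·a_k − m_k, d_{k+1} = (7 − m_{k+1}²)/d_k, a_{k+1} = ⌊(a₀ + m_{k+1})/d_{k+1}⌋ (starting m₀ = 0, d₀ = 1), with convergents p_k = a_k·p_{k-1} + p_{k-2}, q_k = a_k·q_{k-1} + q_{k-2} (p₋₁ = 1, q₋₁ = 0):
  k = 0: a₀ = 2; p₀/q₀ = 2/1; p₀² − 7·q₀² = 4 − 7 = -3.
  k = 1: m = 2, d = 3, a = ⌊(2 + 2)/3⌋ = 1; p/q = (1·2 + 1)/(1·1 + 0) = 3/1; p² − 7·q² = 9 − 7 = 2.
  k = 2: m = 1, d = 2, a = ⌊(2 + 1)/2⌋ = 1; p/q = (1·3 + 2)/(1·1 + 1) = 5/2; p² − 7·q² = 25 − 28 = -3.
  k = 3: m = 1, d = 3, a = ⌊(2 + 1)/3⌋ = 1; p/q = (1·5 + 3)/(1·2 + 1) = 8/3; p² − 7·q² = 64 − 63 = 1.
  The first convergent with p² − 7·q² = 1 gives the fundamental solution (x₁, y₁) = (8, 3).
Step 2: Apply the recurrence (x_{n+1}, y_{n+1}) = (x₁x_n + 7y₁y_n, x₁y_n + y₁x_n) repeatedly.
  From (x_1, y_1) = (8, 3): x_2 = 8·8 + 7·3·3 = 127; y_2 = 8·3 + 3·8 = 48.
  From (x_2, y_2) = (127, 48): x_3 = 8·127 + 7·3·48 = 2024; y_3 = 8·48 + 3·127 = 765.
  From (x_3, y_3) = (2024, 765): x_4 = 8·2024 + 7·3·765 = 32257; y_4 = 8·765 + 3·2024 = 12192.
  From (x_4, y_4) = (32257, 12192): x_5 = 8·32257 + 7·3·12192 = 514088; y_5 = 8·12192 + 3·32257 = 194307.
  From (x_5, y_5) = (514088, 194307): x_6 = 8·514088 + 7·3·194307 = 8193151; y_6 = 8·194307 + 3·514088 = 3096720.
Step 3: Verify x_6² - 7·y_6² = 67127723308801 - 67127723308800 = 1 (should be 1). ✓

(x_1, y_1) = (8, 3); (x_6, y_6) = (8193151, 3096720).


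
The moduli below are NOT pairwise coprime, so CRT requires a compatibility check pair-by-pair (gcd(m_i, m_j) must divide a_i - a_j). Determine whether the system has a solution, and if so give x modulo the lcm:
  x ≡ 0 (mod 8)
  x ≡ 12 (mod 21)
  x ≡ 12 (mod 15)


Moduli 8, 21, 15 are not pairwise coprime, so CRT works modulo lcm(m_i) when all pairwise compatibility conditions hold.
Pairwise compatibility: gcd(m_i, m_j) must divide a_i - a_j for every pair.
Merge one congruence at a time:
  Start: x ≡ 0 (mod 8).
  Combine with x ≡ 12 (mod 21): gcd(8, 21) = 1; 12 - 0 = 12, which IS divisible by 1, so compatible.
    Write x = 0 + 8·t and substitute into x ≡ 12 (mod 21): 8·t ≡ 12 − 0 = 12 (mod 21).
    The inverse of 8 mod 21 is 8 (since 8·8 = 64 = 3·21 + 1), so t ≡ 8·12 = 96 ≡ 12 (mod 21).
    Then x = 0 + 8·12 = 96, valid modulo lcm(8, 21) = 168: x ≡ 96 (mod 168).
  Combine with x ≡ 12 (mod 15): gcd(168, 15) = 3; 12 - 96 = -84, which IS divisible by 3, so compatible.
    Write x = 96 + 168·t and substitute into x ≡ 12 (mod 15): 168·t ≡ 12 − 96 = -84 (mod 15).
    Divide the congruence (and modulus) by g = 3: 56·t ≡ -28 (mod 5).
    Reduce coefficients mod 5: 1·t ≡ 2 (mod 5).
    So t ≡ 2 (mod 5).
    Then x = 96 + 168·2 = 432, valid modulo lcm(168, 15) = 840: x ≡ 432 (mod 840).
Verify: 432 mod 8 = 0, 432 mod 21 = 12, 432 mod 15 = 12.

x ≡ 432 (mod 840).


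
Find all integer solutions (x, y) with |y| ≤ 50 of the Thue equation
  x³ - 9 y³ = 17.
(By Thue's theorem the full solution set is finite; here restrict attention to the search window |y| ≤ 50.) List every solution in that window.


The equation is x³ - 9y³ = 17. For fixed y, x³ = 9·y³ + 17, so a solution requires the RHS to be a perfect cube.
Strategy: iterate y from -50 to 50, compute RHS = 9·y³ + 17, and check whether it is a (positive or negative) perfect cube.
Check small values of y:
  y = 0: RHS = 17 is not a perfect cube.
  y = 1: RHS = 26 is not a perfect cube.
  y = -1: RHS = 8 = (2)³ ⇒ x = 2 works.
  y = 2: RHS = 89 is not a perfect cube.
  y = -2: RHS = -55 is not a perfect cube.
  y = 3: RHS = 260 is not a perfect cube.
  y = -3: RHS = -226 is not a perfect cube.
Continuing, at y = -25: RHS = -140608 = (-52)³ ⇒ x = -52 works.
Searching the remaining y in |y| ≤ 50 finds no further solutions.
Collected solutions: (2, -1), (-52, -25).

Solutions (with |y| ≤ 50): (2, -1), (-52, -25).


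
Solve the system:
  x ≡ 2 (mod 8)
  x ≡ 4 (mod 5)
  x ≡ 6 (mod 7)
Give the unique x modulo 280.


Moduli 8, 5, 7 are pairwise coprime; by CRT there is a unique solution modulo M = 8 · 5 · 7 = 280.
Solve pairwise, accumulating the modulus:
  Start with x ≡ 2 (mod 8).
  Combine with x ≡ 4 (mod 5): since gcd(8, 5) = 1, we get a unique residue mod 40.
    Write x = 2 + 8·t and substitute into x ≡ 4 (mod 5): 8·t ≡ 4 − 2 = 2 (mod 5).
    Reduce coefficients mod 5: 3·t ≡ 2 (mod 5).
    The inverse of 3 mod 5 is 2 (since 3·2 = 6 = 1·5 + 1), so t ≡ 2·2 = 4 ≡ 4 (mod 5).
    Then x = 2 + 8·4 = 34, valid modulo lcm(8, 5) = 40: x ≡ 34 (mod 40).
  Combine with x ≡ 6 (mod 7): since gcd(40, 7) = 1, we get a unique residue mod 280.
    Write x = 34 + 40·t and substitute into x ≡ 6 (mod 7): 40·t ≡ 6 − 34 = -28 (mod 7).
    Reduce coefficients mod 7: 5·t ≡ 0 (mod 7).
    The inverse of 5 mod 7 is 3 (since 5·3 = 15 = 2·7 + 1), so t ≡ 3·0 = 0 ≡ 0 (mod 7).
    Then x = 34 + 40·0 = 34, valid modulo lcm(40, 7) = 280: x ≡ 34 (mod 280).
Verify: 34 mod 8 = 2 ✓, 34 mod 5 = 4 ✓, 34 mod 7 = 6 ✓.

x ≡ 34 (mod 280).


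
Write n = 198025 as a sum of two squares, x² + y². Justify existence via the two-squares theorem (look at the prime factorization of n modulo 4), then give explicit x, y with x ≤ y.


Step 1: Factor n = 198025 = 5^2 · 89^2.
Step 2: Check the mod-4 condition on each prime factor: 5 ≡ 1 (mod 4), exponent 2; 89 ≡ 1 (mod 4), exponent 2.
All primes ≡ 3 (mod 4) appear to even exponent (or don't appear), so by the two-squares theorem n IS expressible as a sum of two squares.
Step 3: Build a representation. Group n = k² · m with k = 5 and m = 89 · 89 = 7921 (a product of primes ≡ 1 (mod 4)); a representation of m scales to one of n via (k·x)² + (k·y)² = k²(x² + y²). Each prime p ≡ 1 (mod 4) is itself a sum of two squares; find a² by testing p − a² for a perfect square:
  89: 89 − 1² = 88, 89 − 2² = 85, 89 − 3² = 80, 89 − 4² = 73, 89 − 5² = 64 = 8² ⇒ 89 = 5² + 8².
  Combine using the Brahmagupta–Fibonacci identity (a² + b²)(c² + d²) = (ac − bd)² + (ad + bc)² = (ac + bd)² + (ad − bc)²:
  89 · 89 = 7921: from (5² + 8²)(5² + 8²), take (5·5 − 8·8, 5·8 + 8·5) = (25 − 64, 40 + 40) = (-39, 80); dropping signs (only squares matter) gives (39, 80); check 39² + 80² = 1521 + 6400 = 7921 ✓.
  Scale by k = 5: (5·39, 5·80) = (195, 400).
Step 4: Order so x ≤ y and verify: 195² + 400² = 38025 + 160000 = 198025 = n. ✓

n = 198025 = 195² + 400² (one valid representation with x ≤ y).


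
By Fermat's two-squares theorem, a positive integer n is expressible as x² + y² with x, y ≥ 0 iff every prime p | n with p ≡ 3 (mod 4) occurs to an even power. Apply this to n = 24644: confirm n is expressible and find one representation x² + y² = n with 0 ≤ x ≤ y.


Step 1: Factor n = 24644 = 2^2 · 61 · 101.
Step 2: Check the mod-4 condition on each prime factor: 2 = 2 (special); 61 ≡ 1 (mod 4), exponent 1; 101 ≡ 1 (mod 4), exponent 1.
All primes ≡ 3 (mod 4) appear to even exponent (or don't appear), so by the two-squares theorem n IS expressible as a sum of two squares.
Step 3: Build a representation. Group n = k² · m with k = 2 and m = 61 · 101 = 6161 (a product of primes ≡ 1 (mod 4)); a representation of m scales to one of n via (k·x)² + (k·y)² = k²(x² + y²). Each prime p ≡ 1 (mod 4) is itself a sum of two squares; find a² by testing p − a² for a perfect square:
  61: 61 − 1² = 60, 61 − 2² = 57, 61 − 3² = 52, 61 − 4² = 45, 61 − 5² = 36 = 6² ⇒ 61 = 5² + 6².
  101: 101 − 1² = 100 = 10² ⇒ 101 = 1² + 10².
  Combine using the Brahmagupta–Fibonacci identity (a² + b²)(c² + d²) = (ac − bd)² + (ad + bc)² = (ac + bd)² + (ad − bc)²:
  61 · 101 = 6161: from (5² + 6²)(1² + 10²), take (5·1 − 6·10, 5·10 + 6·1) = (5 − 60, 50 + 6) = (-55, 56); dropping signs (only squares matter) gives (55, 56); check 55² + 56² = 3025 + 3136 = 6161 ✓.
  Scale by k = 2: (2·55, 2·56) = (110, 112).
Step 4: Order so x ≤ y and verify: 110² + 112² = 12100 + 12544 = 24644 = n. ✓

n = 24644 = 110² + 112² (one valid representation with x ≤ y).


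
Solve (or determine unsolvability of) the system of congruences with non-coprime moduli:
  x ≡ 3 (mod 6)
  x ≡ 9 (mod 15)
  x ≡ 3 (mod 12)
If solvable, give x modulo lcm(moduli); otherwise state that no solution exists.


Moduli 6, 15, 12 are not pairwise coprime, so CRT works modulo lcm(m_i) when all pairwise compatibility conditions hold.
Pairwise compatibility: gcd(m_i, m_j) must divide a_i - a_j for every pair.
Merge one congruence at a time:
  Start: x ≡ 3 (mod 6).
  Combine with x ≡ 9 (mod 15): gcd(6, 15) = 3; 9 - 3 = 6, which IS divisible by 3, so compatible.
    Write x = 3 + 6·t and substitute into x ≡ 9 (mod 15): 6·t ≡ 9 − 3 = 6 (mod 15).
    Divide the congruence (and modulus) by g = 3: 2·t ≡ 2 (mod 5).
    The inverse of 2 mod 5 is 3 (since 2·3 = 6 = 1·5 + 1), so t ≡ 3·2 = 6 ≡ 1 (mod 5).
    Then x = 3 + 6·1 = 9, valid modulo lcm(6, 15) = 30: x ≡ 9 (mod 30).
  Combine with x ≡ 3 (mod 12): gcd(30, 12) = 6; 3 - 9 = -6, which IS divisible by 6, so compatible.
    Write x = 9 + 30·t and substitute into x ≡ 3 (mod 12): 30·t ≡ 3 − 9 = -6 (mod 12).
    Divide the congruence (and modulus) by g = 6: 5·t ≡ -1 (mod 2).
    Reduce coefficients mod 2: 1·t ≡ 1 (mod 2).
    So t ≡ 1 (mod 2).
    Then x = 9 + 30·1 = 39, valid modulo lcm(30, 12) = 60: x ≡ 39 (mod 60).
Verify: 39 mod 6 = 3, 39 mod 15 = 9, 39 mod 12 = 3.

x ≡ 39 (mod 60).


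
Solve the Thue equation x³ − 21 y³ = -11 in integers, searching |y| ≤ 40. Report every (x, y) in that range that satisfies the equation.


The equation is x³ - 21y³ = -11. For fixed y, x³ = 21·y³ − 11, so a solution requires the RHS to be a perfect cube.
Strategy: iterate y from -40 to 40, compute RHS = 21·y³ − 11, and check whether it is a (positive or negative) perfect cube.
Check small values of y:
  y = 0: RHS = -11 is not a perfect cube.
  y = 1: RHS = 10 is not a perfect cube.
  y = -1: RHS = -32 is not a perfect cube.
  y = 2: RHS = 157 is not a perfect cube.
  y = -2: RHS = -179 is not a perfect cube.
  y = 3: RHS = 556 is not a perfect cube.
  y = -3: RHS = -578 is not a perfect cube.
Continuing the search up to |y| = 40 finds no solutions either.
No (x, y) in the scanned range satisfies the equation.

No integer solutions with |y| ≤ 40.


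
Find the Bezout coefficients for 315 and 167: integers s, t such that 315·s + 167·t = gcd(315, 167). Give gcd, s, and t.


Euclidean algorithm on (315, 167) — divide until remainder is 0:
  315 = 1 · 167 + 148
  167 = 1 · 148 + 19
  148 = 7 · 19 + 15
  19 = 1 · 15 + 4
  15 = 3 · 4 + 3
  4 = 1 · 3 + 1
  3 = 3 · 1 + 0
gcd(315, 167) = 1.
Track Bezout coefficients alongside the remainders: start with r₀ = 315 = a·1 + b·0 (s = 1, t = 0) and r₁ = 167 = a·0 + b·1 (s = 0, t = 1); each new remainder r_{k+1} = r_{k-1} − q_k·r_k inherits s_{k+1} = s_{k-1} − q_k·s_k, t_{k+1} = t_{k-1} − q_k·t_k, so r_k = a·s_k + b·t_k at every step:
  q = 1: r = 148, s = 1 − 1·0 = 1, t = 0 − 1·1 = -1  (check: 315·1 + 167·(-1) = 148)
  q = 1: r = 19, s = 0 − 1·1 = -1, t = 1 − 1·(-1) = 2  (check: 315·(-1) + 167·2 = 19)
  q = 7: r = 15, s = 1 − 7·(-1) = 8, t = -1 − 7·2 = -15  (check: 315·8 + 167·(-15) = 15)
  q = 1: r = 4, s = -1 − 1·8 = -9, t = 2 − 1·(-15) = 17  (check: 315·(-9) + 167·17 = 4)
  q = 3: r = 3, s = 8 − 3·(-9) = 35, t = -15 − 3·17 = -66  (check: 315·35 + 167·(-66) = 3)
  q = 1: r = 1, s = -9 − 1·35 = -44, t = 17 − 1·(-66) = 83  (check: 315·(-44) + 167·83 = 1)
The row with r = 1 (the gcd) gives the Bezout coefficients s = -44, t = 83.
Result: 315 · (-44) + 167 · (83) = 1.

gcd(315, 167) = 1; s = -44, t = 83 (check: 315·(-44) + 167·83 = 1).


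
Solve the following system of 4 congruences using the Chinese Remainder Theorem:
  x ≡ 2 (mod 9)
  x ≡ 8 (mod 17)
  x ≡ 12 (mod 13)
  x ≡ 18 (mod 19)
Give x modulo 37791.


Product of moduli M = 9 · 17 · 13 · 19 = 37791.
Merge one congruence at a time:
  Start: x ≡ 2 (mod 9).
  Combine with x ≡ 8 (mod 17); new modulus lcm = 153.
    Write x = 2 + 9·t and substitute into x ≡ 8 (mod 17): 9·t ≡ 8 − 2 = 6 (mod 17).
    The inverse of 9 mod 17 is 2 (since 9·2 = 18 = 1·17 + 1), so t ≡ 2·6 = 12 ≡ 12 (mod 17).
    Then x = 2 + 9·12 = 110, valid modulo lcm(9, 17) = 153: x ≡ 110 (mod 153).
  Combine with x ≡ 12 (mod 13); new modulus lcm = 1989.
    Write x = 110 + 153·t and substitute into x ≡ 12 (mod 13): 153·t ≡ 12 − 110 = -98 (mod 13).
    Reduce coefficients mod 13: 10·t ≡ 6 (mod 13).
    The inverse of 10 mod 13 is 4 (since 10·4 = 40 = 3·13 + 1), so t ≡ 4·6 = 24 ≡ 11 (mod 13).
    Then x = 110 + 153·11 = 1793, valid modulo lcm(153, 13) = 1989: x ≡ 1793 (mod 1989).
  Combine with x ≡ 18 (mod 19); new modulus lcm = 37791.
    Write x = 1793 + 1989·t and substitute into x ≡ 18 (mod 19): 1989·t ≡ 18 − 1793 = -1775 (mod 19).
    Reduce coefficients mod 19: 13·t ≡ 11 (mod 19).
    The inverse of 13 mod 19 is 3 (since 13·3 = 39 = 2·19 + 1), so t ≡ 3·11 = 33 ≡ 14 (mod 19).
    Then x = 1793 + 1989·14 = 29639, valid modulo lcm(1989, 19) = 37791: x ≡ 29639 (mod 37791).
Verify against each original: 29639 mod 9 = 2, 29639 mod 17 = 8, 29639 mod 13 = 12, 29639 mod 19 = 18.

x ≡ 29639 (mod 37791).


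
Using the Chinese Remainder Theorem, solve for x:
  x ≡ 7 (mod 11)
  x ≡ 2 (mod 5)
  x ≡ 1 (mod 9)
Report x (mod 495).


Moduli 11, 5, 9 are pairwise coprime; by CRT there is a unique solution modulo M = 11 · 5 · 9 = 495.
Solve pairwise, accumulating the modulus:
  Start with x ≡ 7 (mod 11).
  Combine with x ≡ 2 (mod 5): since gcd(11, 5) = 1, we get a unique residue mod 55.
    Write x = 7 + 11·t and substitute into x ≡ 2 (mod 5): 11·t ≡ 2 − 7 = -5 (mod 5).
    Reduce coefficients mod 5: 1·t ≡ 0 (mod 5).
    So t ≡ 0 (mod 5).
    Then x = 7 + 11·0 = 7, valid modulo lcm(11, 5) = 55: x ≡ 7 (mod 55).
  Combine with x ≡ 1 (mod 9): since gcd(55, 9) = 1, we get a unique residue mod 495.
    Write x = 7 + 55·t and substitute into x ≡ 1 (mod 9): 55·t ≡ 1 − 7 = -6 (mod 9).
    Reduce coefficients mod 9: 1·t ≡ 3 (mod 9).
    So t ≡ 3 (mod 9).
    Then x = 7 + 55·3 = 172, valid modulo lcm(55, 9) = 495: x ≡ 172 (mod 495).
Verify: 172 mod 11 = 7 ✓, 172 mod 5 = 2 ✓, 172 mod 9 = 1 ✓.

x ≡ 172 (mod 495).


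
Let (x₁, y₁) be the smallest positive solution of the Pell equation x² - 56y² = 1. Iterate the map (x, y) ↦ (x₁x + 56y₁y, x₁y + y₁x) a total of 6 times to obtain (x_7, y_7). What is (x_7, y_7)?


Step 1: Find the fundamental solution (x₁, y₁) of x² - 56y² = 1.
  Expand √56 as a continued fraction. a₀ = ⌊√56⌋ = 7; iterate m_{k+1} = d_k·a_k − m_k, d_{k+1} = (56 − m_{k+1}²)/d_k, a_{k+1} = ⌊(a₀ + m_{k+1})/d_{k+1}⌋ (starting m₀ = 0, d₀ = 1), with convergents p_k = a_k·p_{k-1} + p_{k-2}, q_k = a_k·q_{k-1} + q_{k-2} (p₋₁ = 1, q₋₁ = 0):
  k = 0: a₀ = 7; p₀/q₀ = 7/1; p₀² − 56·q₀² = 49 − 56 = -7.
  k = 1: m = 7, d = 7, a = ⌊(7 + 7)/7⌋ = 2; p/q = (2·7 + 1)/(2·1 + 0) = 15/2; p² − 56·q² = 225 − 224 = 1.
  The first convergent with p² − 56·q² = 1 gives the fundamental solution (x₁, y₁) = (15, 2).
Step 2: Apply the recurrence (x_{n+1}, y_{n+1}) = (x₁x_n + 56y₁y_n, x₁y_n + y₁x_n) repeatedly.
  From (x_1, y_1) = (15, 2): x_2 = 15·15 + 56·2·2 = 449; y_2 = 15·2 + 2·15 = 60.
  From (x_2, y_2) = (449, 60): x_3 = 15·449 + 56·2·60 = 13455; y_3 = 15·60 + 2·449 = 1798.
  From (x_3, y_3) = (13455, 1798): x_4 = 15·13455 + 56·2·1798 = 403201; y_4 = 15·1798 + 2·13455 = 53880.
  From (x_4, y_4) = (403201, 53880): x_5 = 15·403201 + 56·2·53880 = 12082575; y_5 = 15·53880 + 2·403201 = 1614602.
  From (x_5, y_5) = (12082575, 1614602): x_6 = 15·12082575 + 56·2·1614602 = 362074049; y_6 = 15·1614602 + 2·12082575 = 48384180.
  From (x_6, y_6) = (362074049, 48384180): x_7 = 15·362074049 + 56·2·48384180 = 10850138895; y_7 = 15·48384180 + 2·362074049 = 1449910798.
Step 3: Verify x_7² - 56·y_7² = 117725514040791821025 - 117725514040791821024 = 1 (should be 1). ✓

(x_1, y_1) = (15, 2); (x_7, y_7) = (10850138895, 1449910798).


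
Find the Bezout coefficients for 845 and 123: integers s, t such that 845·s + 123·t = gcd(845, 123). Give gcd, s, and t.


Euclidean algorithm on (845, 123) — divide until remainder is 0:
  845 = 6 · 123 + 107
  123 = 1 · 107 + 16
  107 = 6 · 16 + 11
  16 = 1 · 11 + 5
  11 = 2 · 5 + 1
  5 = 5 · 1 + 0
gcd(845, 123) = 1.
Track Bezout coefficients alongside the remainders: start with r₀ = 845 = a·1 + b·0 (s = 1, t = 0) and r₁ = 123 = a·0 + b·1 (s = 0, t = 1); each new remainder r_{k+1} = r_{k-1} − q_k·r_k inherits s_{k+1} = s_{k-1} − q_k·s_k, t_{k+1} = t_{k-1} − q_k·t_k, so r_k = a·s_k + b·t_k at every step:
  q = 6: r = 107, s = 1 − 6·0 = 1, t = 0 − 6·1 = -6  (check: 845·1 + 123·(-6) = 107)
  q = 1: r = 16, s = 0 − 1·1 = -1, t = 1 − 1·(-6) = 7  (check: 845·(-1) + 123·7 = 16)
  q = 6: r = 11, s = 1 − 6·(-1) = 7, t = -6 − 6·7 = -48  (check: 845·7 + 123·(-48) = 11)
  q = 1: r = 5, s = -1 − 1·7 = -8, t = 7 − 1·(-48) = 55  (check: 845·(-8) + 123·55 = 5)
  q = 2: r = 1, s = 7 − 2·(-8) = 23, t = -48 − 2·55 = -158  (check: 845·23 + 123·(-158) = 1)
The row with r = 1 (the gcd) gives the Bezout coefficients s = 23, t = -158.
Result: 845 · (23) + 123 · (-158) = 1.

gcd(845, 123) = 1; s = 23, t = -158 (check: 845·23 + 123·(-158) = 1).


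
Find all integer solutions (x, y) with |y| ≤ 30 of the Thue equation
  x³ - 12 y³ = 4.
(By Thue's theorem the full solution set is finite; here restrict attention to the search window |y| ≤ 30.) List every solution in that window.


The equation is x³ - 12y³ = 4. For fixed y, x³ = 12·y³ + 4, so a solution requires the RHS to be a perfect cube.
Strategy: iterate y from -30 to 30, compute RHS = 12·y³ + 4, and check whether it is a (positive or negative) perfect cube.
Check small values of y:
  y = 0: RHS = 4 is not a perfect cube.
  y = 1: RHS = 16 is not a perfect cube.
  y = -1: RHS = -8 = (-2)³ ⇒ x = -2 works.
  y = 2: RHS = 100 is not a perfect cube.
  y = -2: RHS = -92 is not a perfect cube.
  y = 3: RHS = 328 is not a perfect cube.
  y = -3: RHS = -320 is not a perfect cube.
Continuing the search up to |y| = 30 finds no further solutions beyond those listed.
Collected solutions: (-2, -1).

Solutions (with |y| ≤ 30): (-2, -1).


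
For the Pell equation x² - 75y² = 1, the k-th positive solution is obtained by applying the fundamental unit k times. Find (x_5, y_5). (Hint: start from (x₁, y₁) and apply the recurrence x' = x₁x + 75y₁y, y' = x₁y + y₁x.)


Step 1: Find the fundamental solution (x₁, y₁) of x² - 75y² = 1.
  Expand √75 as a continued fraction. a₀ = ⌊√75⌋ = 8; iterate m_{k+1} = d_k·a_k − m_k, d_{k+1} = (75 − m_{k+1}²)/d_k, a_{k+1} = ⌊(a₀ + m_{k+1})/d_{k+1}⌋ (starting m₀ = 0, d₀ = 1), with convergents p_k = a_k·p_{k-1} + p_{k-2}, q_k = a_k·q_{k-1} + q_{k-2} (p₋₁ = 1, q₋₁ = 0):
  k = 0: a₀ = 8; p₀/q₀ = 8/1; p₀² − 75·q₀² = 64 − 75 = -11.
  k = 1: m = 8, d = 11, a = ⌊(8 + 8)/11⌋ = 1; p/q = (1·8 + 1)/(1·1 + 0) = 9/1; p² − 75·q² = 81 − 75 = 6.
  k = 2: m = 3, d = 6, a = ⌊(8 + 3)/6⌋ = 1; p/q = (1·9 + 8)/(1·1 + 1) = 17/2; p² − 75·q² = 289 − 300 = -11.
  k = 3: m = 3, d = 11, a = ⌊(8 + 3)/11⌋ = 1; p/q = (1·17 + 9)/(1·2 + 1) = 26/3; p² − 75·q² = 676 − 675 = 1.
  The first convergent with p² − 75·q² = 1 gives the fundamental solution (x₁, y₁) = (26, 3).
Step 2: Apply the recurrence (x_{n+1}, y_{n+1}) = (x₁x_n + 75y₁y_n, x₁y_n + y₁x_n) repeatedly.
  From (x_1, y_1) = (26, 3): x_2 = 26·26 + 75·3·3 = 1351; y_2 = 26·3 + 3·26 = 156.
  From (x_2, y_2) = (1351, 156): x_3 = 26·1351 + 75·3·156 = 70226; y_3 = 26·156 + 3·1351 = 8109.
  From (x_3, y_3) = (70226, 8109): x_4 = 26·70226 + 75·3·8109 = 3650401; y_4 = 26·8109 + 3·70226 = 421512.
  From (x_4, y_4) = (3650401, 421512): x_5 = 26·3650401 + 75·3·421512 = 189750626; y_5 = 26·421512 + 3·3650401 = 21910515.
Step 3: Verify x_5² - 75·y_5² = 36005300067391876 - 36005300067391875 = 1 (should be 1). ✓

(x_1, y_1) = (26, 3); (x_5, y_5) = (189750626, 21910515).


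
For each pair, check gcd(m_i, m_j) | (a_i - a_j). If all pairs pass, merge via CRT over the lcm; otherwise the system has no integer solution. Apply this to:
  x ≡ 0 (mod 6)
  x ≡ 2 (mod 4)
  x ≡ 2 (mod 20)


Moduli 6, 4, 20 are not pairwise coprime, so CRT works modulo lcm(m_i) when all pairwise compatibility conditions hold.
Pairwise compatibility: gcd(m_i, m_j) must divide a_i - a_j for every pair.
Merge one congruence at a time:
  Start: x ≡ 0 (mod 6).
  Combine with x ≡ 2 (mod 4): gcd(6, 4) = 2; 2 - 0 = 2, which IS divisible by 2, so compatible.
    Write x = 0 + 6·t and substitute into x ≡ 2 (mod 4): 6·t ≡ 2 − 0 = 2 (mod 4).
    Divide the congruence (and modulus) by g = 2: 3·t ≡ 1 (mod 2).
    Reduce coefficients mod 2: 1·t ≡ 1 (mod 2).
    So t ≡ 1 (mod 2).
    Then x = 0 + 6·1 = 6, valid modulo lcm(6, 4) = 12: x ≡ 6 (mod 12).
  Combine with x ≡ 2 (mod 20): gcd(12, 20) = 4; 2 - 6 = -4, which IS divisible by 4, so compatible.
    Write x = 6 + 12·t and substitute into x ≡ 2 (mod 20): 12·t ≡ 2 − 6 = -4 (mod 20).
    Divide the congruence (and modulus) by g = 4: 3·t ≡ -1 (mod 5).
    Reduce coefficients mod 5: 3·t ≡ 4 (mod 5).
    The inverse of 3 mod 5 is 2 (since 3·2 = 6 = 1·5 + 1), so t ≡ 2·4 = 8 ≡ 3 (mod 5).
    Then x = 6 + 12·3 = 42, valid modulo lcm(12, 20) = 60: x ≡ 42 (mod 60).
Verify: 42 mod 6 = 0, 42 mod 4 = 2, 42 mod 20 = 2.

x ≡ 42 (mod 60).
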